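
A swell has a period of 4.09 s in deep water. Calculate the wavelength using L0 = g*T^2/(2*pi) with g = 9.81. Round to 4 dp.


L0 = g * T^2 / (2 * pi)
L0 = 9.81 * 4.09^2 / (2 * pi)
L0 = 9.81 * 16.7281 / 6.28319
L0 = 164.1027 / 6.28319
L0 = 26.1177 m

26.1177


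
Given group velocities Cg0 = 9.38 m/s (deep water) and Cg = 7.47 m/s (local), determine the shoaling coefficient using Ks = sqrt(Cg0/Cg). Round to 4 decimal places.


Ks = sqrt(Cg0 / Cg)
Ks = sqrt(9.38 / 7.47)
Ks = sqrt(1.2557)
Ks = 1.1206

1.1206


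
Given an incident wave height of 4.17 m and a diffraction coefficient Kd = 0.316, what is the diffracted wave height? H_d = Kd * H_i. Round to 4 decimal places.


H_d = Kd * H_i
H_d = 0.316 * 4.17
H_d = 1.3177 m

1.3177


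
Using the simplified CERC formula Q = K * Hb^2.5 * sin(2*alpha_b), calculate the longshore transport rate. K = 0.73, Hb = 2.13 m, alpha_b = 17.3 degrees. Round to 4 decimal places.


Q = K * Hb^2.5 * sin(2 * alpha_b)
Hb^2.5 = 2.13^2.5 = 6.621388
sin(2 * 17.3) = sin(34.6) = 0.567844
Q = 0.73 * 6.621388 * 0.567844
Q = 2.7447 m^3/s

2.7447


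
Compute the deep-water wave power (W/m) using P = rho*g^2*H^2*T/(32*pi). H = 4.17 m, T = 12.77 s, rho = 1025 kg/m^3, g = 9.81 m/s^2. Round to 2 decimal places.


P = rho * g^2 * H^2 * T / (32 * pi)
P = 1025 * 9.81^2 * 4.17^2 * 12.77 / (32 * pi)
P = 1025 * 96.2361 * 17.3889 * 12.77 / 100.53096
P = 217883.85 W/m

217883.85


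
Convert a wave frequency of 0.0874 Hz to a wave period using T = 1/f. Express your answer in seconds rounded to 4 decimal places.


T = 1 / f
T = 1 / 0.0874
T = 11.4416 s

11.4416


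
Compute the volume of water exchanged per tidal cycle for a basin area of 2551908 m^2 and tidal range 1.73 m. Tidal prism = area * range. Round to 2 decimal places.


Tidal prism = Area * Tidal range
P = 2551908 * 1.73
P = 4414800.84 m^3

4414800.84


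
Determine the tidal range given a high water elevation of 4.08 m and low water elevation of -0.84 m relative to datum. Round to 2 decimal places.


Tidal range = High water - Low water
Tidal range = 4.08 - (-0.84)
Tidal range = 4.92 m

4.92


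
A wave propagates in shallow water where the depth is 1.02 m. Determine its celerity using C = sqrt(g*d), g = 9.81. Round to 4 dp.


Using the shallow-water approximation:
C = sqrt(g * d) = sqrt(9.81 * 1.02)
C = sqrt(10.0062)
C = 3.1633 m/s

3.1633


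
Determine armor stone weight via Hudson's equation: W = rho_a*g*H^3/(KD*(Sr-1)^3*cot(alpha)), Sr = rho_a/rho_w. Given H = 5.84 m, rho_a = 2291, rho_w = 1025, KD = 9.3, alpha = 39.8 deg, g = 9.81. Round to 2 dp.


Sr = rho_a / rho_w = 2291 / 1025 = 2.235122
(Sr - 1) = 1.235122
(Sr - 1)^3 = 1.884211
cot(39.8) = 1 / tan(39.8) = 1 / 0.833169 = 1.200237
Numerator = 2291 * 9.81 * 5.84^3 = 4476438.6612
Denominator = 9.3 * 1.884211 * 1.200237 = 21.031952
W = 4476438.6612 / 21.031952
W = 212839.91 N

212839.91


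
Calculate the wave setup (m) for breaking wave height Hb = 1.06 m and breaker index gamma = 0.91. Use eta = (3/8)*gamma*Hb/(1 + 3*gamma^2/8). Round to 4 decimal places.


eta = (3/8) * gamma * Hb / (1 + 3*gamma^2/8)
Numerator = (3/8) * 0.91 * 1.06 = 0.361725
Denominator = 1 + 3*0.91^2/8 = 1 + 0.310538 = 1.310538
eta = 0.361725 / 1.310538
eta = 0.2760 m

0.2760


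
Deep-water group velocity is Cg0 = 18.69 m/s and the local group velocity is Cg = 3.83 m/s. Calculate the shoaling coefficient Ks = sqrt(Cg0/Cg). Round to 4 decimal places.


Ks = sqrt(Cg0 / Cg)
Ks = sqrt(18.69 / 3.83)
Ks = sqrt(4.8799)
Ks = 2.2090

2.2090


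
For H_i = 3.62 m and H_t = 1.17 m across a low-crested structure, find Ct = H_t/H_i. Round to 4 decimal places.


Ct = H_t / H_i
Ct = 1.17 / 3.62
Ct = 0.3232

0.3232


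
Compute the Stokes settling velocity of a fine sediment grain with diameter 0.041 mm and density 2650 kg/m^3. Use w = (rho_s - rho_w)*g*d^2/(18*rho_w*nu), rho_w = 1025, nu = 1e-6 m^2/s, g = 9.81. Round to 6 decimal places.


w = (rho_s - rho_w) * g * d^2 / (18 * rho_w * nu)
d = 0.041 mm = 0.000041 m
rho_s - rho_w = 2650 - 1025 = 1625
Numerator = 1625 * 9.81 * (0.000041)^2 = 0.000026797241
Denominator = 18 * 1025 * 1e-6 = 0.018450
w = 0.001452 m/s

0.001452


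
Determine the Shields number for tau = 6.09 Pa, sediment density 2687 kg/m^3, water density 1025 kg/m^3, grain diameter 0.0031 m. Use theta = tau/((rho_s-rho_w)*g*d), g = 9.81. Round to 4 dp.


theta = tau / ((rho_s - rho_w) * g * d)
rho_s - rho_w = 2687 - 1025 = 1662
Denominator = 1662 * 9.81 * 0.0031 = 50.543082
theta = 6.09 / 50.543082
theta = 0.1205

0.1205


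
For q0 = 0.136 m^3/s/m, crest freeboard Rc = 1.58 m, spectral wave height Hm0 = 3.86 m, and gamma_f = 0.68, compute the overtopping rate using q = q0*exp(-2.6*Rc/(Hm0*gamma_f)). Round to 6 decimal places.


q = q0 * exp(-2.6 * Rc / (Hm0 * gamma_f))
Exponent = -2.6 * 1.58 / (3.86 * 0.68)
= -2.6 * 1.58 / 2.6248
= -1.565072
exp(-1.565072) = 0.209073
q = 0.136 * 0.209073
q = 0.028434 m^3/s/m

0.028434


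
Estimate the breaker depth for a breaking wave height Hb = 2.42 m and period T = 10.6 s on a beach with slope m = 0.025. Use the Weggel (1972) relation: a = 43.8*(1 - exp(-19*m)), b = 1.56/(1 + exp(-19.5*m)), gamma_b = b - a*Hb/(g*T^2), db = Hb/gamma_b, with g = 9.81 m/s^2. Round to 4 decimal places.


a = 43.8 * (1 - exp(-19 * m))
exp(-19 * 0.025) = exp(-0.4750) = 0.621885
a = 43.8 * (1 - 0.621885) = 16.561435
b = 1.56 / (1 + exp(-19.5 * m))
exp(-19.5 * 0.025) = exp(-0.4875) = 0.614160
b = 1.56 / (1 + 0.614160) = 0.966447
Hb / (g * T^2) = 2.42 / (9.81 * 10.6^2) = 2.42 / 1102.2516 = 0.00219551
gamma_b = b - a * Hb/(g*T^2) = 0.966447 - 16.561435 * 0.00219551 = 0.930086
db = Hb / gamma_b = 2.42 / 0.930086
db = 2.6019 m

2.6019


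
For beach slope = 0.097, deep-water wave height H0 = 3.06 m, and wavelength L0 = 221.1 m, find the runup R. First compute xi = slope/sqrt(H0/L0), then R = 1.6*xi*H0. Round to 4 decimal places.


xi = slope / sqrt(H0/L0)
H0/L0 = 3.06/221.1 = 0.013840
sqrt(0.013840) = 0.117643
xi = 0.097 / 0.117643 = 0.824528
R = 1.6 * xi * H0 = 1.6 * 0.824528 * 3.06
R = 4.0369 m

4.0369


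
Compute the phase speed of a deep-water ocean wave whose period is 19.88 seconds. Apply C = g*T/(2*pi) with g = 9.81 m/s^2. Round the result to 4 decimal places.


We use the deep-water celerity formula:
C = g * T / (2 * pi)
C = 9.81 * 19.88 / (2 * 3.14159...)
C = 195.022800 / 6.283185
C = 31.0388 m/s

31.0388


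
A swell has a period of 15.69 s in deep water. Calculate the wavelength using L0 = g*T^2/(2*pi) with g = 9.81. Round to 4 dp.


L0 = g * T^2 / (2 * pi)
L0 = 9.81 * 15.69^2 / (2 * pi)
L0 = 9.81 * 246.1761 / 6.28319
L0 = 2414.9875 / 6.28319
L0 = 384.3572 m

384.3572


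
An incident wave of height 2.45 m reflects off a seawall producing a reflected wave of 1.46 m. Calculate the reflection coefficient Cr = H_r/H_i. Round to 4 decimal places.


Cr = H_r / H_i
Cr = 1.46 / 2.45
Cr = 0.5959

0.5959


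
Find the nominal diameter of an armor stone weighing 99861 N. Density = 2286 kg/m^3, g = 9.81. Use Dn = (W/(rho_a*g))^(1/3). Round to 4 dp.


V = W / (rho_a * g)
V = 99861 / (2286 * 9.81)
V = 99861 / 22425.66
V = 4.452979 m^3
Dn = V^(1/3) = 4.452979^(1/3)
Dn = 1.6452 m

1.6452


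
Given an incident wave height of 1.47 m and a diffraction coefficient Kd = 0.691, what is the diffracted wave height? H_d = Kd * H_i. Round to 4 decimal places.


H_d = Kd * H_i
H_d = 0.691 * 1.47
H_d = 1.0158 m

1.0158


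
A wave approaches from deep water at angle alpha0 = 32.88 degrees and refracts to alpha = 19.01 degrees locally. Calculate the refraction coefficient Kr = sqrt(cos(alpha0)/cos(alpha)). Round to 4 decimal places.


Kr = sqrt(cos(alpha0) / cos(alpha))
cos(32.88) = 0.839809
cos(19.01) = 0.945462
Kr = sqrt(0.839809 / 0.945462)
Kr = sqrt(0.888253)
Kr = 0.9425

0.9425


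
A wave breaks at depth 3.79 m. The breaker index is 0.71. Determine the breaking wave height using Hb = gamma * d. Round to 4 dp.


Hb = gamma * d
Hb = 0.71 * 3.79
Hb = 2.6909 m

2.6909


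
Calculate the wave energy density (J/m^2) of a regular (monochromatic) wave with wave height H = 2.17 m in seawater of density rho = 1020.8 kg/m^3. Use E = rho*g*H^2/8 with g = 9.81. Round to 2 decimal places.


E = (1/8) * rho * g * H^2
E = (1/8) * 1020.8 * 9.81 * 2.17^2
E = 0.125 * 1020.8 * 9.81 * 4.7089
E = 5894.39 J/m^2

5894.39


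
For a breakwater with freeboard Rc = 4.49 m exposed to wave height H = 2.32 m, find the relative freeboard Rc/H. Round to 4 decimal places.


Relative freeboard = Rc / H
= 4.49 / 2.32
= 1.9353

1.9353


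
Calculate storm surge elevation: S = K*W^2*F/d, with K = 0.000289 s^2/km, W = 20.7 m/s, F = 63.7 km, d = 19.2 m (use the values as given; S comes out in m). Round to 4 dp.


S = K * W^2 * F / d
W^2 = 20.7^2 = 428.49
S = 0.000289 * 428.49 * 63.7 / 19.2
Numerator = 0.000289 * 428.49 * 63.7 = 7.888201
S = 7.888201 / 19.2 = 0.4108 m

0.4108


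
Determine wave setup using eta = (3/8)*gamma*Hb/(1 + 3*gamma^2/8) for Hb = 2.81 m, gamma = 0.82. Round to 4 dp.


eta = (3/8) * gamma * Hb / (1 + 3*gamma^2/8)
Numerator = (3/8) * 0.82 * 2.81 = 0.864075
Denominator = 1 + 3*0.82^2/8 = 1 + 0.252150 = 1.252150
eta = 0.864075 / 1.252150
eta = 0.6901 m

0.6901


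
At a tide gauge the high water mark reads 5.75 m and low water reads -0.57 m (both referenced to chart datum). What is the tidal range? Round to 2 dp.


Tidal range = High water - Low water
Tidal range = 5.75 - (-0.57)
Tidal range = 6.32 m

6.32


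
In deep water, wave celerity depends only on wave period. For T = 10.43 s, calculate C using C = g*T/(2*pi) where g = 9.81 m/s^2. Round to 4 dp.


We use the deep-water celerity formula:
C = g * T / (2 * pi)
C = 9.81 * 10.43 / (2 * 3.14159...)
C = 102.318300 / 6.283185
C = 16.2845 m/s

16.2845


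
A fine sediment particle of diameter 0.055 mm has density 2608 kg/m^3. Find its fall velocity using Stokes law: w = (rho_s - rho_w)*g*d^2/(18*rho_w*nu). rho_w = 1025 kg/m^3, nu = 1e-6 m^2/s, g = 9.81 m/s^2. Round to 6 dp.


w = (rho_s - rho_w) * g * d^2 / (18 * rho_w * nu)
d = 0.055 mm = 0.000055 m
rho_s - rho_w = 2608 - 1025 = 1583
Numerator = 1583 * 9.81 * (0.000055)^2 = 0.000046975921
Denominator = 18 * 1025 * 1e-6 = 0.018450
w = 0.002546 m/s

0.002546


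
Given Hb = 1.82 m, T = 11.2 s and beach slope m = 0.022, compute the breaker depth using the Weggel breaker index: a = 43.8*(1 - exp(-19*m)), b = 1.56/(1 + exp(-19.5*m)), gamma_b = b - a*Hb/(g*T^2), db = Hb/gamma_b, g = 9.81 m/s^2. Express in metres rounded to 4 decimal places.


a = 43.8 * (1 - exp(-19 * m))
exp(-19 * 0.022) = exp(-0.4180) = 0.658362
a = 43.8 * (1 - 0.658362) = 14.963734
b = 1.56 / (1 + exp(-19.5 * m))
exp(-19.5 * 0.022) = exp(-0.4290) = 0.651160
b = 1.56 / (1 + 0.651160) = 0.944790
Hb / (g * T^2) = 1.82 / (9.81 * 11.2^2) = 1.82 / 1230.5664 = 0.00147899
gamma_b = b - a * Hb/(g*T^2) = 0.944790 - 14.963734 * 0.00147899 = 0.922659
db = Hb / gamma_b = 1.82 / 0.922659
db = 1.9726 m

1.9726


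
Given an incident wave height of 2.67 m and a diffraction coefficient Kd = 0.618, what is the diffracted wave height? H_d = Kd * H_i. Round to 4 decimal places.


H_d = Kd * H_i
H_d = 0.618 * 2.67
H_d = 1.6501 m

1.6501


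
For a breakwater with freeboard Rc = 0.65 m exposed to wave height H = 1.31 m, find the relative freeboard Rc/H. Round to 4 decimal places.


Relative freeboard = Rc / H
= 0.65 / 1.31
= 0.4962

0.4962


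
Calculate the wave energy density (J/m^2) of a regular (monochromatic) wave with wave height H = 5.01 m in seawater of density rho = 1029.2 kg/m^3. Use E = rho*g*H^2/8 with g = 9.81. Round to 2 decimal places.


E = (1/8) * rho * g * H^2
E = (1/8) * 1029.2 * 9.81 * 5.01^2
E = 0.125 * 1029.2 * 9.81 * 25.1001
E = 31677.74 J/m^2

31677.74


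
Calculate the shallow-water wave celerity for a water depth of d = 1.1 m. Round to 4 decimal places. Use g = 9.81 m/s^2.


Using the shallow-water approximation:
C = sqrt(g * d) = sqrt(9.81 * 1.1)
C = sqrt(10.7910)
C = 3.2850 m/s

3.2850


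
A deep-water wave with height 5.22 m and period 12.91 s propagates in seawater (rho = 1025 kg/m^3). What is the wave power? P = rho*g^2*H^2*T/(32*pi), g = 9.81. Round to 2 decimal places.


P = rho * g^2 * H^2 * T / (32 * pi)
P = 1025 * 9.81^2 * 5.22^2 * 12.91 / (32 * pi)
P = 1025 * 96.2361 * 27.2484 * 12.91 / 100.53096
P = 345167.01 W/m

345167.01


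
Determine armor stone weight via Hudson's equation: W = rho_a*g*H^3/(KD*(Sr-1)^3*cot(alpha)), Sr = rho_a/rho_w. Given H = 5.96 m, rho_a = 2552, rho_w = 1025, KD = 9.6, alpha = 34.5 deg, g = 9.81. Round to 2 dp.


Sr = rho_a / rho_w = 2552 / 1025 = 2.489756
(Sr - 1) = 1.489756
(Sr - 1)^3 = 3.306325
cot(34.5) = 1 / tan(34.5) = 1 / 0.687281 = 1.455009
Numerator = 2552 * 9.81 * 5.96^3 = 5300153.6108
Denominator = 9.6 * 3.306325 * 1.455009 = 46.183031
W = 5300153.6108 / 46.183031
W = 114764.09 N

114764.09


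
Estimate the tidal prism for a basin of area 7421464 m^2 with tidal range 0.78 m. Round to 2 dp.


Tidal prism = Area * Tidal range
P = 7421464 * 0.78
P = 5788741.92 m^3

5788741.92


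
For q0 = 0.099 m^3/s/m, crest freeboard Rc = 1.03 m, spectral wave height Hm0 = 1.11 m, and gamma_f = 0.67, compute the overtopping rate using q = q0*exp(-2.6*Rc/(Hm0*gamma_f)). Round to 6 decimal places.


q = q0 * exp(-2.6 * Rc / (Hm0 * gamma_f))
Exponent = -2.6 * 1.03 / (1.11 * 0.67)
= -2.6 * 1.03 / 0.7437
= -3.600914
exp(-3.600914) = 0.027299
q = 0.099 * 0.027299
q = 0.002703 m^3/s/m

0.002703


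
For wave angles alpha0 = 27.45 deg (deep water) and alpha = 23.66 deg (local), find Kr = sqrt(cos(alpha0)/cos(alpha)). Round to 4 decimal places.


Kr = sqrt(cos(alpha0) / cos(alpha))
cos(27.45) = 0.887413
cos(23.66) = 0.915943
Kr = sqrt(0.887413 / 0.915943)
Kr = sqrt(0.968852)
Kr = 0.9843

0.9843


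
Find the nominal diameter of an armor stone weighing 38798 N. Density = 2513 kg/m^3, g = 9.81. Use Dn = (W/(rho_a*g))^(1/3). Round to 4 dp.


V = W / (rho_a * g)
V = 38798 / (2513 * 9.81)
V = 38798 / 24652.53
V = 1.573794 m^3
Dn = V^(1/3) = 1.573794^(1/3)
Dn = 1.1632 m

1.1632


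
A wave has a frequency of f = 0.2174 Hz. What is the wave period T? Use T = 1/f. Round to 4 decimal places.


T = 1 / f
T = 1 / 0.2174
T = 4.5998 s

4.5998


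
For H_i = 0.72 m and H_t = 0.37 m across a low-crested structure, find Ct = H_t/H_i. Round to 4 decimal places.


Ct = H_t / H_i
Ct = 0.37 / 0.72
Ct = 0.5139

0.5139


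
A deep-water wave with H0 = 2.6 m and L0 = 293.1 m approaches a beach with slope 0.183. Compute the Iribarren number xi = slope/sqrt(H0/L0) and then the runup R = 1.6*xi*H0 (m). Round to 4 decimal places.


xi = slope / sqrt(H0/L0)
H0/L0 = 2.6/293.1 = 0.008871
sqrt(0.008871) = 0.094184
xi = 0.183 / 0.094184 = 1.942998
R = 1.6 * xi * H0 = 1.6 * 1.942998 * 2.6
R = 8.0829 m

8.0829


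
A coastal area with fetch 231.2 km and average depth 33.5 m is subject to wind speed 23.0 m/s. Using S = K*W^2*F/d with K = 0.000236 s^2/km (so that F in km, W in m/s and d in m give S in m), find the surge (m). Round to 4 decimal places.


S = K * W^2 * F / d
W^2 = 23.0^2 = 529.00
S = 0.000236 * 529.00 * 231.2 / 33.5
Numerator = 0.000236 * 529.00 * 231.2 = 28.863933
S = 28.863933 / 33.5 = 0.8616 m

0.8616


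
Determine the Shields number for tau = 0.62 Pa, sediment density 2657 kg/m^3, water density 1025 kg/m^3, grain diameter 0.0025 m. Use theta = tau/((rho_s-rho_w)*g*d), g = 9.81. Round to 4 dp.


theta = tau / ((rho_s - rho_w) * g * d)
rho_s - rho_w = 2657 - 1025 = 1632
Denominator = 1632 * 9.81 * 0.0025 = 40.024800
theta = 0.62 / 40.024800
theta = 0.0155

0.0155


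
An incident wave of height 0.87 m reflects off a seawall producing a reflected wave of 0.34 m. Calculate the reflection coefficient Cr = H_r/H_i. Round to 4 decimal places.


Cr = H_r / H_i
Cr = 0.34 / 0.87
Cr = 0.3908

0.3908


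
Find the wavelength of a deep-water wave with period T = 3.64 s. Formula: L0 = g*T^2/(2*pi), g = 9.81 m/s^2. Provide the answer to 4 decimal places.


L0 = g * T^2 / (2 * pi)
L0 = 9.81 * 3.64^2 / (2 * pi)
L0 = 9.81 * 13.2496 / 6.28319
L0 = 129.9786 / 6.28319
L0 = 20.6867 m

20.6867


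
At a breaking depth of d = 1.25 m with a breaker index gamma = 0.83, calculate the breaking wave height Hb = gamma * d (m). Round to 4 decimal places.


Hb = gamma * d
Hb = 0.83 * 1.25
Hb = 1.0375 m

1.0375


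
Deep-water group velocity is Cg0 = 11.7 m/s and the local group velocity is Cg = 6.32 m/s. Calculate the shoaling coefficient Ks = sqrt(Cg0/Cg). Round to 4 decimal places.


Ks = sqrt(Cg0 / Cg)
Ks = sqrt(11.7 / 6.32)
Ks = sqrt(1.8513)
Ks = 1.3606

1.3606


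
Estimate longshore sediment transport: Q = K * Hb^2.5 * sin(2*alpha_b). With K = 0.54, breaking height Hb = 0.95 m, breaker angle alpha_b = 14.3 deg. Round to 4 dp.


Q = K * Hb^2.5 * sin(2 * alpha_b)
Hb^2.5 = 0.95^2.5 = 0.879648
sin(2 * 14.3) = sin(28.6) = 0.478692
Q = 0.54 * 0.879648 * 0.478692
Q = 0.2274 m^3/s

0.2274


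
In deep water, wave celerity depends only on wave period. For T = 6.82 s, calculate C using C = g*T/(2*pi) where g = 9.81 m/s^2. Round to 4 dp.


We use the deep-water celerity formula:
C = g * T / (2 * pi)
C = 9.81 * 6.82 / (2 * 3.14159...)
C = 66.904200 / 6.283185
C = 10.6481 m/s

10.6481


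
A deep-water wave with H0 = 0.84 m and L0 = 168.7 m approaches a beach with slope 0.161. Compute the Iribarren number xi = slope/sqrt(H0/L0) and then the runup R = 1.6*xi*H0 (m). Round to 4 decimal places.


xi = slope / sqrt(H0/L0)
H0/L0 = 0.84/168.7 = 0.004979
sqrt(0.004979) = 0.070564
xi = 0.161 / 0.070564 = 2.281622
R = 1.6 * xi * H0 = 1.6 * 2.281622 * 0.84
R = 3.0665 m

3.0665


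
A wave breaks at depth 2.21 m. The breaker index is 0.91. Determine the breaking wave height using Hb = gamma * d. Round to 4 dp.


Hb = gamma * d
Hb = 0.91 * 2.21
Hb = 2.0111 m

2.0111


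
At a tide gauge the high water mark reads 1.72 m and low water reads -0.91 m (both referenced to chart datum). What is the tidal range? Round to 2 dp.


Tidal range = High water - Low water
Tidal range = 1.72 - (-0.91)
Tidal range = 2.63 m

2.63


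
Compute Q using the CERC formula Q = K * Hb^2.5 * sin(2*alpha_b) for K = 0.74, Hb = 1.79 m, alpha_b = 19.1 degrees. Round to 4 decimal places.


Q = K * Hb^2.5 * sin(2 * alpha_b)
Hb^2.5 = 1.79^2.5 = 4.286794
sin(2 * 19.1) = sin(38.2) = 0.618408
Q = 0.74 * 4.286794 * 0.618408
Q = 1.9617 m^3/s

1.9617


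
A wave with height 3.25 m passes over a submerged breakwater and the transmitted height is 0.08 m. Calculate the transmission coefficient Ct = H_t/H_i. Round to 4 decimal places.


Ct = H_t / H_i
Ct = 0.08 / 3.25
Ct = 0.0246

0.0246


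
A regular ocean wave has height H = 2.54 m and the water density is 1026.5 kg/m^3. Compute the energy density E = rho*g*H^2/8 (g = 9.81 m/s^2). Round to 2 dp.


E = (1/8) * rho * g * H^2
E = (1/8) * 1026.5 * 9.81 * 2.54^2
E = 0.125 * 1026.5 * 9.81 * 6.4516
E = 8120.92 J/m^2

8120.92


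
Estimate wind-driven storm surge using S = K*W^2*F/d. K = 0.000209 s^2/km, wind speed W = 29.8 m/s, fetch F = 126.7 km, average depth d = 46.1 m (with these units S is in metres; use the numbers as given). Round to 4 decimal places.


S = K * W^2 * F / d
W^2 = 29.8^2 = 888.04
S = 0.000209 * 888.04 * 126.7 / 46.1
Numerator = 0.000209 * 888.04 * 126.7 = 23.515566
S = 23.515566 / 46.1 = 0.5101 m

0.5101


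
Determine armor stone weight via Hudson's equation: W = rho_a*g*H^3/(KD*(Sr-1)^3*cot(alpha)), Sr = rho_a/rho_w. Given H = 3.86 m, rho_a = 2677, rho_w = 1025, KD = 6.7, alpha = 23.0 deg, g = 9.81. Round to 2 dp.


Sr = rho_a / rho_w = 2677 / 1025 = 2.611707
(Sr - 1) = 1.611707
(Sr - 1)^3 = 4.186572
cot(23.0) = 1 / tan(23.0) = 1 / 0.424475 = 2.355852
Numerator = 2677 * 9.81 * 3.86^3 = 1510355.8866
Denominator = 6.7 * 4.186572 * 2.355852 = 66.081730
W = 1510355.8866 / 66.081730
W = 22855.88 N

22855.88


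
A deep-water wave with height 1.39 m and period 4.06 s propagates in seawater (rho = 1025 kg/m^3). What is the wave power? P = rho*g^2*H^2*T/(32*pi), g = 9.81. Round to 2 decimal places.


P = rho * g^2 * H^2 * T / (32 * pi)
P = 1025 * 9.81^2 * 1.39^2 * 4.06 / (32 * pi)
P = 1025 * 96.2361 * 1.9321 * 4.06 / 100.53096
P = 7696.93 W/m

7696.93


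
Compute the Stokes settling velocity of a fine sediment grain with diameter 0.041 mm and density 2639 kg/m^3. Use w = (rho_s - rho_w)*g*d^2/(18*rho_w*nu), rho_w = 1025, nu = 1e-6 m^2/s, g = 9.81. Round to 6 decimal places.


w = (rho_s - rho_w) * g * d^2 / (18 * rho_w * nu)
d = 0.041 mm = 0.000041 m
rho_s - rho_w = 2639 - 1025 = 1614
Numerator = 1614 * 9.81 * (0.000041)^2 = 0.000026615845
Denominator = 18 * 1025 * 1e-6 = 0.018450
w = 0.001443 m/s

0.001443


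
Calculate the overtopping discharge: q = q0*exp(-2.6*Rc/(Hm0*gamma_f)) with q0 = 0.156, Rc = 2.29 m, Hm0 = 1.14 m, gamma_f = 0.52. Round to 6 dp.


q = q0 * exp(-2.6 * Rc / (Hm0 * gamma_f))
Exponent = -2.6 * 2.29 / (1.14 * 0.52)
= -2.6 * 2.29 / 0.5928
= -10.043860
exp(-10.043860) = 0.000043
q = 0.156 * 0.000043
q = 0.000007 m^3/s/m

0.000007


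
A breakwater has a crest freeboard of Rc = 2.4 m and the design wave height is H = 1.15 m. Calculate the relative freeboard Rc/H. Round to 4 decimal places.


Relative freeboard = Rc / H
= 2.4 / 1.15
= 2.0870

2.0870


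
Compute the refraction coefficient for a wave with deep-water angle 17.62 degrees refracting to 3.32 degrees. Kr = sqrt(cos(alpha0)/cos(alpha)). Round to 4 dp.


Kr = sqrt(cos(alpha0) / cos(alpha))
cos(17.62) = 0.953085
cos(3.32) = 0.998322
Kr = sqrt(0.953085 / 0.998322)
Kr = sqrt(0.954687)
Kr = 0.9771

0.9771


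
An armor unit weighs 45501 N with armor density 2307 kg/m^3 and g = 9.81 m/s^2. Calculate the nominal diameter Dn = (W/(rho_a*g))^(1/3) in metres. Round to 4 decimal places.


V = W / (rho_a * g)
V = 45501 / (2307 * 9.81)
V = 45501 / 22631.67
V = 2.010501 m^3
Dn = V^(1/3) = 2.010501^(1/3)
Dn = 1.2621 m

1.2621


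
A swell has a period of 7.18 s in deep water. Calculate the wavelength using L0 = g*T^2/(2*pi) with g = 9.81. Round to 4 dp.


L0 = g * T^2 / (2 * pi)
L0 = 9.81 * 7.18^2 / (2 * pi)
L0 = 9.81 * 51.5524 / 6.28319
L0 = 505.7290 / 6.28319
L0 = 80.4893 m

80.4893


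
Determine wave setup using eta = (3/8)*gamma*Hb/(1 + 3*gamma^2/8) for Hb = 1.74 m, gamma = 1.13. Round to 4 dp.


eta = (3/8) * gamma * Hb / (1 + 3*gamma^2/8)
Numerator = (3/8) * 1.13 * 1.74 = 0.737325
Denominator = 1 + 3*1.13^2/8 = 1 + 0.478838 = 1.478838
eta = 0.737325 / 1.478838
eta = 0.4986 m

0.4986


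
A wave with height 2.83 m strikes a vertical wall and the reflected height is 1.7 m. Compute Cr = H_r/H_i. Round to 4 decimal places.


Cr = H_r / H_i
Cr = 1.7 / 2.83
Cr = 0.6007

0.6007


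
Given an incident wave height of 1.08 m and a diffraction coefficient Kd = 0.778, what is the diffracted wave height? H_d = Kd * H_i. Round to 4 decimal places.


H_d = Kd * H_i
H_d = 0.778 * 1.08
H_d = 0.8402 m

0.8402


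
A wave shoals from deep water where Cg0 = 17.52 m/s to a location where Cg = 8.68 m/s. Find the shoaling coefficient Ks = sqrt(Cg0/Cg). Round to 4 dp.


Ks = sqrt(Cg0 / Cg)
Ks = sqrt(17.52 / 8.68)
Ks = sqrt(2.0184)
Ks = 1.4207

1.4207


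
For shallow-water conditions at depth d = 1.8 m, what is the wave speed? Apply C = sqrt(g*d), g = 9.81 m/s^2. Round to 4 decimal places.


Using the shallow-water approximation:
C = sqrt(g * d) = sqrt(9.81 * 1.8)
C = sqrt(17.6580)
C = 4.2021 m/s

4.2021


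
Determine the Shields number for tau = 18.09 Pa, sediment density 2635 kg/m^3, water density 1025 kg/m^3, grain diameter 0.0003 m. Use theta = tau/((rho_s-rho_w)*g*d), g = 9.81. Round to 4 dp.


theta = tau / ((rho_s - rho_w) * g * d)
rho_s - rho_w = 2635 - 1025 = 1610
Denominator = 1610 * 9.81 * 0.0003 = 4.738230
theta = 18.09 / 4.738230
theta = 3.8179

3.8179


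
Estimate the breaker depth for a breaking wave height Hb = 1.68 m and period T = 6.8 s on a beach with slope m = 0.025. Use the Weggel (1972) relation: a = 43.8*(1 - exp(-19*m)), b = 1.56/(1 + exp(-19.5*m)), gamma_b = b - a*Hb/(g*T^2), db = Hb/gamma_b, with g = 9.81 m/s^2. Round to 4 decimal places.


a = 43.8 * (1 - exp(-19 * m))
exp(-19 * 0.025) = exp(-0.4750) = 0.621885
a = 43.8 * (1 - 0.621885) = 16.561435
b = 1.56 / (1 + exp(-19.5 * m))
exp(-19.5 * 0.025) = exp(-0.4875) = 0.614160
b = 1.56 / (1 + 0.614160) = 0.966447
Hb / (g * T^2) = 1.68 / (9.81 * 6.8^2) = 1.68 / 453.6144 = 0.00370359
gamma_b = b - a * Hb/(g*T^2) = 0.966447 - 16.561435 * 0.00370359 = 0.905110
db = Hb / gamma_b = 1.68 / 0.905110
db = 1.8561 m

1.8561


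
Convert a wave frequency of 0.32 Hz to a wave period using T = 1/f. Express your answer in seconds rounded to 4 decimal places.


T = 1 / f
T = 1 / 0.32
T = 3.1250 s

3.1250


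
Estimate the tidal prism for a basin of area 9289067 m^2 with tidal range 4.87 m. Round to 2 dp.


Tidal prism = Area * Tidal range
P = 9289067 * 4.87
P = 45237756.29 m^3

45237756.29


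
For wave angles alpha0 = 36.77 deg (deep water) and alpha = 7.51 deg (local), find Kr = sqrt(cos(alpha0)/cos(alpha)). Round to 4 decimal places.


Kr = sqrt(cos(alpha0) / cos(alpha))
cos(36.77) = 0.801045
cos(7.51) = 0.991422
Kr = sqrt(0.801045 / 0.991422)
Kr = sqrt(0.807976)
Kr = 0.8989

0.8989


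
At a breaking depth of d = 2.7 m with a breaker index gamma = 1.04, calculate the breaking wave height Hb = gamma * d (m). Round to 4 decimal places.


Hb = gamma * d
Hb = 1.04 * 2.7
Hb = 2.8080 m

2.8080


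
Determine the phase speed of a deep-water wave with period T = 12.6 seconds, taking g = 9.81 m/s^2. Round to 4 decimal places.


We use the deep-water celerity formula:
C = g * T / (2 * pi)
C = 9.81 * 12.6 / (2 * 3.14159...)
C = 123.606000 / 6.283185
C = 19.6725 m/s

19.6725


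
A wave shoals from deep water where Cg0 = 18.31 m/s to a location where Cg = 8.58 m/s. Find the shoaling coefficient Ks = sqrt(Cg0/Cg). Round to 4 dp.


Ks = sqrt(Cg0 / Cg)
Ks = sqrt(18.31 / 8.58)
Ks = sqrt(2.1340)
Ks = 1.4608

1.4608


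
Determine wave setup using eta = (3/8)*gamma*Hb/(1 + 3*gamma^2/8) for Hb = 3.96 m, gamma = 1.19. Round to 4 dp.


eta = (3/8) * gamma * Hb / (1 + 3*gamma^2/8)
Numerator = (3/8) * 1.19 * 3.96 = 1.767150
Denominator = 1 + 3*1.19^2/8 = 1 + 0.531038 = 1.531038
eta = 1.767150 / 1.531038
eta = 1.1542 m

1.1542


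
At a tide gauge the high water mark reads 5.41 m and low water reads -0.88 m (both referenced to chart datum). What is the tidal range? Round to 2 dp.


Tidal range = High water - Low water
Tidal range = 5.41 - (-0.88)
Tidal range = 6.29 m

6.29


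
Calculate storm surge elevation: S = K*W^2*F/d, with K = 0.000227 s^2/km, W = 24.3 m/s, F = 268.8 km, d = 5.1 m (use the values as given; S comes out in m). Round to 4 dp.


S = K * W^2 * F / d
W^2 = 24.3^2 = 590.49
S = 0.000227 * 590.49 * 268.8 / 5.1
Numerator = 0.000227 * 590.49 * 268.8 = 36.030283
S = 36.030283 / 5.1 = 7.0648 m

7.0648


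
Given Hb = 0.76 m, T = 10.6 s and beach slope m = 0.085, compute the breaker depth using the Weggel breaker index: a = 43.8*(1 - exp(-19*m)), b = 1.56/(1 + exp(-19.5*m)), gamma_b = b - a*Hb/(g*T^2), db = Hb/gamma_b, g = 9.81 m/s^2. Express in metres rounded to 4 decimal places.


a = 43.8 * (1 - exp(-19 * m))
exp(-19 * 0.085) = exp(-1.6150) = 0.198891
a = 43.8 * (1 - 0.198891) = 35.088589
b = 1.56 / (1 + exp(-19.5 * m))
exp(-19.5 * 0.085) = exp(-1.6575) = 0.190615
b = 1.56 / (1 + 0.190615) = 1.310247
Hb / (g * T^2) = 0.76 / (9.81 * 10.6^2) = 0.76 / 1102.2516 = 0.00068950
gamma_b = b - a * Hb/(g*T^2) = 1.310247 - 35.088589 * 0.00068950 = 1.286054
db = Hb / gamma_b = 0.76 / 1.286054
db = 0.5910 m

0.5910


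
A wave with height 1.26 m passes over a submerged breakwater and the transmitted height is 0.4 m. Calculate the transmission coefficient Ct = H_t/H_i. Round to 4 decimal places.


Ct = H_t / H_i
Ct = 0.4 / 1.26
Ct = 0.3175

0.3175


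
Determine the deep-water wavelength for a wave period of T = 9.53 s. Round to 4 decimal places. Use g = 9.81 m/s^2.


L0 = g * T^2 / (2 * pi)
L0 = 9.81 * 9.53^2 / (2 * pi)
L0 = 9.81 * 90.8209 / 6.28319
L0 = 890.9530 / 6.28319
L0 = 141.7996 m

141.7996


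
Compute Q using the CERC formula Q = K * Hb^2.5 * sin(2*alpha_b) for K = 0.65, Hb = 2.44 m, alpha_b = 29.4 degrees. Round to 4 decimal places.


Q = K * Hb^2.5 * sin(2 * alpha_b)
Hb^2.5 = 2.44^2.5 = 9.299820
sin(2 * 29.4) = sin(58.8) = 0.855364
Q = 0.65 * 9.299820 * 0.855364
Q = 5.1706 m^3/s

5.1706


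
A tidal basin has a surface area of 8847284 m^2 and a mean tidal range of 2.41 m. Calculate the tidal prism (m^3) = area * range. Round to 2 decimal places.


Tidal prism = Area * Tidal range
P = 8847284 * 2.41
P = 21321954.44 m^3

21321954.44


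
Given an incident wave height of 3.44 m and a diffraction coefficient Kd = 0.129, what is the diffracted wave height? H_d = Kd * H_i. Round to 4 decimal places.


H_d = Kd * H_i
H_d = 0.129 * 3.44
H_d = 0.4438 m

0.4438


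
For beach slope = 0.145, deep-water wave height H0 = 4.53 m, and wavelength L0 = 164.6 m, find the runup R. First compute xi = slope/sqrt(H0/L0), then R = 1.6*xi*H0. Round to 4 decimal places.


xi = slope / sqrt(H0/L0)
H0/L0 = 4.53/164.6 = 0.027521
sqrt(0.027521) = 0.165895
xi = 0.145 / 0.165895 = 0.874045
R = 1.6 * xi * H0 = 1.6 * 0.874045 * 4.53
R = 6.3351 m

6.3351


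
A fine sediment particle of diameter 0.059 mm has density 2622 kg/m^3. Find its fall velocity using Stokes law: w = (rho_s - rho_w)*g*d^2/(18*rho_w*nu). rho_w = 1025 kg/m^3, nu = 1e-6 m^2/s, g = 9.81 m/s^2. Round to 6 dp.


w = (rho_s - rho_w) * g * d^2 / (18 * rho_w * nu)
d = 0.059 mm = 0.000059 m
rho_s - rho_w = 2622 - 1025 = 1597
Numerator = 1597 * 9.81 * (0.000059)^2 = 0.000054535330
Denominator = 18 * 1025 * 1e-6 = 0.018450
w = 0.002956 m/s

0.002956


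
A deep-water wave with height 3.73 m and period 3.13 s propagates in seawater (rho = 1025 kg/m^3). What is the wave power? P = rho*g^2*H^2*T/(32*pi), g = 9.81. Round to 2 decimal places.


P = rho * g^2 * H^2 * T / (32 * pi)
P = 1025 * 9.81^2 * 3.73^2 * 3.13 / (32 * pi)
P = 1025 * 96.2361 * 13.9129 * 3.13 / 100.53096
P = 42729.13 W/m

42729.13


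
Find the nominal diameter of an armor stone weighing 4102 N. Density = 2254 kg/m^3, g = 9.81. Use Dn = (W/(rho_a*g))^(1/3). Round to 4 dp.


V = W / (rho_a * g)
V = 4102 / (2254 * 9.81)
V = 4102 / 22111.74
V = 0.185512 m^3
Dn = V^(1/3) = 0.185512^(1/3)
Dn = 0.5703 m

0.5703


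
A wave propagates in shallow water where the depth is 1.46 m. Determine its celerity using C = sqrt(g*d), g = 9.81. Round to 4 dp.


Using the shallow-water approximation:
C = sqrt(g * d) = sqrt(9.81 * 1.46)
C = sqrt(14.3226)
C = 3.7845 m/s

3.7845


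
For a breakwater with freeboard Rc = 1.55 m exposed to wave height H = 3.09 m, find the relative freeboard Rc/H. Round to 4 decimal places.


Relative freeboard = Rc / H
= 1.55 / 3.09
= 0.5016

0.5016


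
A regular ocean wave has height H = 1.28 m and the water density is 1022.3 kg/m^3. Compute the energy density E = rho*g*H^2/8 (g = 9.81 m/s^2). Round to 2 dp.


E = (1/8) * rho * g * H^2
E = (1/8) * 1022.3 * 9.81 * 1.28^2
E = 0.125 * 1022.3 * 9.81 * 1.6384
E = 2053.89 J/m^2

2053.89


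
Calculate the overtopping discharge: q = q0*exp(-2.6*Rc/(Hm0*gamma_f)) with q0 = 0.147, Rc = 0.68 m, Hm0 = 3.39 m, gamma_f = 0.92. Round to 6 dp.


q = q0 * exp(-2.6 * Rc / (Hm0 * gamma_f))
Exponent = -2.6 * 0.68 / (3.39 * 0.92)
= -2.6 * 0.68 / 3.1188
= -0.566885
exp(-0.566885) = 0.567290
q = 0.147 * 0.567290
q = 0.083392 m^3/s/m

0.083392


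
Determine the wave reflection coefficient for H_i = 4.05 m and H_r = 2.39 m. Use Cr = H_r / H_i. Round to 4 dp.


Cr = H_r / H_i
Cr = 2.39 / 4.05
Cr = 0.5901

0.5901


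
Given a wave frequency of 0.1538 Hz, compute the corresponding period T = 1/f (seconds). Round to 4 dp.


T = 1 / f
T = 1 / 0.1538
T = 6.5020 s

6.5020


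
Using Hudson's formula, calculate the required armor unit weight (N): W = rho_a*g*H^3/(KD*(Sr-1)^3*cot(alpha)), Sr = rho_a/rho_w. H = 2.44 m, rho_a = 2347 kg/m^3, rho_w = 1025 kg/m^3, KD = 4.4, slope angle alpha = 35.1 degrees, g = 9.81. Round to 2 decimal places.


Sr = rho_a / rho_w = 2347 / 1025 = 2.289756
(Sr - 1) = 1.289756
(Sr - 1)^3 = 2.145472
cot(35.1) = 1 / tan(35.1) = 1 / 0.702812 = 1.422856
Numerator = 2347 * 9.81 * 2.44^3 = 334465.6917
Denominator = 4.4 * 2.145472 * 1.422856 = 13.431868
W = 334465.6917 / 13.431868
W = 24900.91 N

24900.91


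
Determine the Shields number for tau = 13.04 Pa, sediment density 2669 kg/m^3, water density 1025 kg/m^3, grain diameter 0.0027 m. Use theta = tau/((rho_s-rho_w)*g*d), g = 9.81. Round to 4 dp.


theta = tau / ((rho_s - rho_w) * g * d)
rho_s - rho_w = 2669 - 1025 = 1644
Denominator = 1644 * 9.81 * 0.0027 = 43.544628
theta = 13.04 / 43.544628
theta = 0.2995

0.2995


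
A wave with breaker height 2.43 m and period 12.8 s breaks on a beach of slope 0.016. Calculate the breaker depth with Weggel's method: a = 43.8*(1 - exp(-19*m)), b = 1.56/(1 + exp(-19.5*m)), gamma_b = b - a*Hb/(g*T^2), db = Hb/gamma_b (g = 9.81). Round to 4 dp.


a = 43.8 * (1 - exp(-19 * m))
exp(-19 * 0.016) = exp(-0.3040) = 0.737861
a = 43.8 * (1 - 0.737861) = 11.481694
b = 1.56 / (1 + exp(-19.5 * m))
exp(-19.5 * 0.016) = exp(-0.3120) = 0.731982
b = 1.56 / (1 + 0.731982) = 0.900702
Hb / (g * T^2) = 2.43 / (9.81 * 12.8^2) = 2.43 / 1607.2704 = 0.00151188
gamma_b = b - a * Hb/(g*T^2) = 0.900702 - 11.481694 * 0.00151188 = 0.883344
db = Hb / gamma_b = 2.43 / 0.883344
db = 2.7509 m

2.7509


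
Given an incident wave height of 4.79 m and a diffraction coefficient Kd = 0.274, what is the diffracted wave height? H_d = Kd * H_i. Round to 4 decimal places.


H_d = Kd * H_i
H_d = 0.274 * 4.79
H_d = 1.3125 m

1.3125


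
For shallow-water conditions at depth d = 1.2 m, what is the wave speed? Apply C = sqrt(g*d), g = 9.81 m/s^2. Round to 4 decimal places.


Using the shallow-water approximation:
C = sqrt(g * d) = sqrt(9.81 * 1.2)
C = sqrt(11.7720)
C = 3.4310 m/s

3.4310


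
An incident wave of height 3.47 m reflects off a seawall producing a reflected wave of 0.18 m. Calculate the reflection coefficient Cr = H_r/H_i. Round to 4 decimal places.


Cr = H_r / H_i
Cr = 0.18 / 3.47
Cr = 0.0519

0.0519


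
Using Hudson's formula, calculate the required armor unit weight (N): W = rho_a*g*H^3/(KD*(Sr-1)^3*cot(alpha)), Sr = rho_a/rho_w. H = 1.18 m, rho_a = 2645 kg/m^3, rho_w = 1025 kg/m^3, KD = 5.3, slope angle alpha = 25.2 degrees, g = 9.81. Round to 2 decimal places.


Sr = rho_a / rho_w = 2645 / 1025 = 2.580488
(Sr - 1) = 1.580488
(Sr - 1)^3 = 3.947966
cot(25.2) = 1 / tan(25.2) = 1 / 0.470564 = 2.125108
Numerator = 2645 * 9.81 * 1.18^3 = 42632.4907
Denominator = 5.3 * 3.947966 * 2.125108 = 44.466235
W = 42632.4907 / 44.466235
W = 958.76 N

958.76


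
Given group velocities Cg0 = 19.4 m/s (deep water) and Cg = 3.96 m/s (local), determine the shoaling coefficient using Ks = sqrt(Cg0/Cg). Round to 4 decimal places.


Ks = sqrt(Cg0 / Cg)
Ks = sqrt(19.4 / 3.96)
Ks = sqrt(4.8990)
Ks = 2.2134

2.2134


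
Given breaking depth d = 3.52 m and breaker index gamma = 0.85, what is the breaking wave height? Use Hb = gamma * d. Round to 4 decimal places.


Hb = gamma * d
Hb = 0.85 * 3.52
Hb = 2.9920 m

2.9920


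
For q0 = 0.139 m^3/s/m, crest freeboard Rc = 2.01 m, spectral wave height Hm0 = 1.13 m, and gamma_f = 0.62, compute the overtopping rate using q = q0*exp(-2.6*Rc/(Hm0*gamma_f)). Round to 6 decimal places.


q = q0 * exp(-2.6 * Rc / (Hm0 * gamma_f))
Exponent = -2.6 * 2.01 / (1.13 * 0.62)
= -2.6 * 2.01 / 0.7006
= -7.459321
exp(-7.459321) = 0.000576
q = 0.139 * 0.000576
q = 0.000080 m^3/s/m

0.000080


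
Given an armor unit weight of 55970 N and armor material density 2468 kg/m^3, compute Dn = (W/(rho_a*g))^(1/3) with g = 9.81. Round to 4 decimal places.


V = W / (rho_a * g)
V = 55970 / (2468 * 9.81)
V = 55970 / 24211.08
V = 2.311751 m^3
Dn = V^(1/3) = 2.311751^(1/3)
Dn = 1.3223 m

1.3223


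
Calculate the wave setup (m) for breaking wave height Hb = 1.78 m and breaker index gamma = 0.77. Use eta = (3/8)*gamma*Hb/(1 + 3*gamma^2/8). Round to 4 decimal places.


eta = (3/8) * gamma * Hb / (1 + 3*gamma^2/8)
Numerator = (3/8) * 0.77 * 1.78 = 0.513975
Denominator = 1 + 3*0.77^2/8 = 1 + 0.222338 = 1.222338
eta = 0.513975 / 1.222338
eta = 0.4205 m

0.4205


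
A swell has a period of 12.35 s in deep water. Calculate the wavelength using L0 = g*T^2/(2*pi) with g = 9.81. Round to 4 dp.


L0 = g * T^2 / (2 * pi)
L0 = 9.81 * 12.35^2 / (2 * pi)
L0 = 9.81 * 152.5225 / 6.28319
L0 = 1496.2457 / 6.28319
L0 = 238.1349 m

238.1349


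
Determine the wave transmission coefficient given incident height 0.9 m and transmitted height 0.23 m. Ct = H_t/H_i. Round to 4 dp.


Ct = H_t / H_i
Ct = 0.23 / 0.9
Ct = 0.2556

0.2556


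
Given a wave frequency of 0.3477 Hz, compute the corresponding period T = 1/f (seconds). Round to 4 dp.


T = 1 / f
T = 1 / 0.3477
T = 2.8760 s

2.8760


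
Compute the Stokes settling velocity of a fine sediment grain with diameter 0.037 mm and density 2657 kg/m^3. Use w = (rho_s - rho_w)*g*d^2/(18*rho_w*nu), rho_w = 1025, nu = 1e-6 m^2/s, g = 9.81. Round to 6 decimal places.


w = (rho_s - rho_w) * g * d^2 / (18 * rho_w * nu)
d = 0.037 mm = 0.000037 m
rho_s - rho_w = 2657 - 1025 = 1632
Numerator = 1632 * 9.81 * (0.000037)^2 = 0.000021917580
Denominator = 18 * 1025 * 1e-6 = 0.018450
w = 0.001188 m/s

0.001188


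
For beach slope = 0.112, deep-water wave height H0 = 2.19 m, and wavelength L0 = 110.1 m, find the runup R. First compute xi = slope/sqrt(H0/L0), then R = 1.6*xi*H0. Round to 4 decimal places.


xi = slope / sqrt(H0/L0)
H0/L0 = 2.19/110.1 = 0.019891
sqrt(0.019891) = 0.141035
xi = 0.112 / 0.141035 = 0.794126
R = 1.6 * xi * H0 = 1.6 * 0.794126 * 2.19
R = 2.7826 m

2.7826


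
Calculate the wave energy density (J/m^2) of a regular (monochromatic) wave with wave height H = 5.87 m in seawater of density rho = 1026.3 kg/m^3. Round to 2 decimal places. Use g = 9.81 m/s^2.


E = (1/8) * rho * g * H^2
E = (1/8) * 1026.3 * 9.81 * 5.87^2
E = 0.125 * 1026.3 * 9.81 * 34.4569
E = 43364.02 J/m^2

43364.02


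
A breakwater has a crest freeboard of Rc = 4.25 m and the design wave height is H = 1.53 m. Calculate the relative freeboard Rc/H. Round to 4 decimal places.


Relative freeboard = Rc / H
= 4.25 / 1.53
= 2.7778

2.7778


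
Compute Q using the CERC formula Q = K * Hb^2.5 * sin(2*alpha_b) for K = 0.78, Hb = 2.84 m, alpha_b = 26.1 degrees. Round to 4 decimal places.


Q = K * Hb^2.5 * sin(2 * alpha_b)
Hb^2.5 = 2.84^2.5 = 13.592391
sin(2 * 26.1) = sin(52.2) = 0.790155
Q = 0.78 * 13.592391 * 0.790155
Q = 8.3773 m^3/s

8.3773


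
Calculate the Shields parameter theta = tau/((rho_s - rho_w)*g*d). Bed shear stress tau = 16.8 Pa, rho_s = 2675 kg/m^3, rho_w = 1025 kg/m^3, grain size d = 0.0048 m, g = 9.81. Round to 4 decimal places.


theta = tau / ((rho_s - rho_w) * g * d)
rho_s - rho_w = 2675 - 1025 = 1650
Denominator = 1650 * 9.81 * 0.0048 = 77.695200
theta = 16.8 / 77.695200
theta = 0.2162

0.2162


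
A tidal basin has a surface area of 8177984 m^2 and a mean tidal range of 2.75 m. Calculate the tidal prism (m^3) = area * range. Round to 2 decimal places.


Tidal prism = Area * Tidal range
P = 8177984 * 2.75
P = 22489456.00 m^3

22489456.00


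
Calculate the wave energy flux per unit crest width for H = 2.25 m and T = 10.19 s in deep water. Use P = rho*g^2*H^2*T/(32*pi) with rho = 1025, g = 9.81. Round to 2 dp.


P = rho * g^2 * H^2 * T / (32 * pi)
P = 1025 * 9.81^2 * 2.25^2 * 10.19 / (32 * pi)
P = 1025 * 96.2361 * 5.0625 * 10.19 / 100.53096
P = 50617.57 W/m

50617.57


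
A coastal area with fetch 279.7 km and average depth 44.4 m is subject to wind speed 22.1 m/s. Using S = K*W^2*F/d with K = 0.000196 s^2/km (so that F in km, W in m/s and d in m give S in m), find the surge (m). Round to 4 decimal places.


S = K * W^2 * F / d
W^2 = 22.1^2 = 488.41
S = 0.000196 * 488.41 * 279.7 / 44.4
Numerator = 0.000196 * 488.41 * 279.7 = 26.775222
S = 26.775222 / 44.4 = 0.6030 m

0.6030
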